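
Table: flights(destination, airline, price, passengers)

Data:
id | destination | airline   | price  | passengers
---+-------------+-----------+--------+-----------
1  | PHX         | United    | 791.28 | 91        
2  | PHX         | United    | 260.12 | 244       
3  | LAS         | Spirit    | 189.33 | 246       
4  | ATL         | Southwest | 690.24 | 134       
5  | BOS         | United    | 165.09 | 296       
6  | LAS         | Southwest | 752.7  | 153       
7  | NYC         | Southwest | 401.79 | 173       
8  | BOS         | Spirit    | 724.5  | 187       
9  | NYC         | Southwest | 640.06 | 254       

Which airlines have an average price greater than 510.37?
SELECT airline, AVG(price)
FROM flights
GROUP BY airline
HAVING AVG(price) > 510.37

Result:
  Southwest: avg=621.20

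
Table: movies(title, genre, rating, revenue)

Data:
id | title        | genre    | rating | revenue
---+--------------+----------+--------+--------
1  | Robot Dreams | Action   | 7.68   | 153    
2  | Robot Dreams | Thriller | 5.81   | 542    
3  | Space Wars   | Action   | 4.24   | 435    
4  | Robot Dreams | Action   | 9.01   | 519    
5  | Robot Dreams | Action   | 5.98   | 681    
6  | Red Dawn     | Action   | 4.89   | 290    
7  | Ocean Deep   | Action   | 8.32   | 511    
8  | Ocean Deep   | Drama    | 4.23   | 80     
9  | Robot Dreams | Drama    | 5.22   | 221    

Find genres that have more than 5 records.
SELECT genre, COUNT(*) as cnt
FROM movies
GROUP BY genre
HAVING COUNT(*) > 5

Result:
  Action: 6

Note: HAVING filters groups after aggregation, WHERE filters rows before.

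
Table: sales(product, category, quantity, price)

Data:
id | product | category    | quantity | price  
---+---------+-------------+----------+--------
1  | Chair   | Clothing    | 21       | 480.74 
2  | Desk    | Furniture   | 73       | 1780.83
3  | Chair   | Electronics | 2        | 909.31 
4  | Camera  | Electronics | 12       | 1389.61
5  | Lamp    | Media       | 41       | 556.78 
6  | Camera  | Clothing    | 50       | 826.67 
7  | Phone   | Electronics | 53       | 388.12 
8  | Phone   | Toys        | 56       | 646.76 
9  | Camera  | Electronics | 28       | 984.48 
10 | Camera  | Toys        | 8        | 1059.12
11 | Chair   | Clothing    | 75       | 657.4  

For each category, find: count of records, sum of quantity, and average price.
SELECT category,
       COUNT(*) as cnt,
       SUM(quantity) as total_quantity,
       AVG(price) as avg_price
FROM sales
GROUP BY category

Result:
  Clothing: 3 records, 146 total quantity, 654.94 avg price
  Electronics: 4 records, 95 total quantity, 917.88 avg price
  Furniture: 1 records, 73 total quantity, 1780.83 avg price
  Media: 1 records, 41 total quantity, 556.78 avg price
  Toys: 2 records, 64 total quantity, 852.94 avg price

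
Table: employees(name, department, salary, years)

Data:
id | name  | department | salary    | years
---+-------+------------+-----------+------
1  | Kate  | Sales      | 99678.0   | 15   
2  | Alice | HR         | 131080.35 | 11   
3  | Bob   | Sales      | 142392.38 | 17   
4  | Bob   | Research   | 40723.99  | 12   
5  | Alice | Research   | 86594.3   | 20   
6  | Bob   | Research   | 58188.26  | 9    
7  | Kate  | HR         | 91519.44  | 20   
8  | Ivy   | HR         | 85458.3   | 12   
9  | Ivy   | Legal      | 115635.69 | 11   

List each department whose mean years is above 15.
SELECT department, AVG(years)
FROM employees
GROUP BY department
HAVING AVG(years) > 15

Result:
  Sales: avg=16.00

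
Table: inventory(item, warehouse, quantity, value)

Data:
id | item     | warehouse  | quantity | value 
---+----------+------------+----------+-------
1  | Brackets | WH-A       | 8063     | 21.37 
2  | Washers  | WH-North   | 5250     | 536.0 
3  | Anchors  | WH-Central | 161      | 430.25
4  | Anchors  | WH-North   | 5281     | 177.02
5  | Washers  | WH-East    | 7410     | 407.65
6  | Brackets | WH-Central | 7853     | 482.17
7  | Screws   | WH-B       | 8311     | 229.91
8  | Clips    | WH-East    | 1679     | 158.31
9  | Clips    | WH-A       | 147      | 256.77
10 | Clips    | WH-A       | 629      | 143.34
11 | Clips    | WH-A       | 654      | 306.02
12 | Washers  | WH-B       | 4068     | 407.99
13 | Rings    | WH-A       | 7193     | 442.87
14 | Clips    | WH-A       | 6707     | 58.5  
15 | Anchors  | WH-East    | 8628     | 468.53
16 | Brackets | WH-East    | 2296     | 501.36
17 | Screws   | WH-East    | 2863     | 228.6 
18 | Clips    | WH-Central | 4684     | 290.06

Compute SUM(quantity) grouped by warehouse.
SELECT warehouse, SUM(quantity) as result
FROM inventory
GROUP BY warehouse

Result:
  WH-A: 23393
  WH-B: 12379
  WH-Central: 12698
  WH-East: 22876
  WH-North: 10531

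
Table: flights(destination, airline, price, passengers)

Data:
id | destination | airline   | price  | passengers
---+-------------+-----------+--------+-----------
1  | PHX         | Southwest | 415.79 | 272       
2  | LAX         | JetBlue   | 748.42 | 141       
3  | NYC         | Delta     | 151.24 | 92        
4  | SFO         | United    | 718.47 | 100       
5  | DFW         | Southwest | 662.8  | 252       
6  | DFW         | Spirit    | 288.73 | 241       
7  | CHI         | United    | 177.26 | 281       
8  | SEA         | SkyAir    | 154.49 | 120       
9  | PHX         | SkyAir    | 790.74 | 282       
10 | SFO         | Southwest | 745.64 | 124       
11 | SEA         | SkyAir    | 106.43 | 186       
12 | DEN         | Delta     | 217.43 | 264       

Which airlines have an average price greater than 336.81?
SELECT airline, AVG(price)
FROM flights
GROUP BY airline
HAVING AVG(price) > 336.81

Result:
  JetBlue: avg=748.42
  SkyAir: avg=350.55
  Southwest: avg=608.08
  United: avg=447.87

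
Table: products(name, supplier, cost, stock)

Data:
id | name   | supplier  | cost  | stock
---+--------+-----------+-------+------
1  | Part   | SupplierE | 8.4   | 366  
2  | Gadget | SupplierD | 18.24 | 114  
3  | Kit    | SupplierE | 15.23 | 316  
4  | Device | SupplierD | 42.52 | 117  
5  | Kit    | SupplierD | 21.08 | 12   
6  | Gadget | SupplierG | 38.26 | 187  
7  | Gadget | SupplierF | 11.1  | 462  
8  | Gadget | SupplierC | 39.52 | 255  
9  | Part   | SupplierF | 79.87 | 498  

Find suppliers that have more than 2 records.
SELECT supplier, COUNT(*) as cnt
FROM products
GROUP BY supplier
HAVING COUNT(*) > 2

Result:
  SupplierD: 3

Note: HAVING filters groups after aggregation, WHERE filters rows before.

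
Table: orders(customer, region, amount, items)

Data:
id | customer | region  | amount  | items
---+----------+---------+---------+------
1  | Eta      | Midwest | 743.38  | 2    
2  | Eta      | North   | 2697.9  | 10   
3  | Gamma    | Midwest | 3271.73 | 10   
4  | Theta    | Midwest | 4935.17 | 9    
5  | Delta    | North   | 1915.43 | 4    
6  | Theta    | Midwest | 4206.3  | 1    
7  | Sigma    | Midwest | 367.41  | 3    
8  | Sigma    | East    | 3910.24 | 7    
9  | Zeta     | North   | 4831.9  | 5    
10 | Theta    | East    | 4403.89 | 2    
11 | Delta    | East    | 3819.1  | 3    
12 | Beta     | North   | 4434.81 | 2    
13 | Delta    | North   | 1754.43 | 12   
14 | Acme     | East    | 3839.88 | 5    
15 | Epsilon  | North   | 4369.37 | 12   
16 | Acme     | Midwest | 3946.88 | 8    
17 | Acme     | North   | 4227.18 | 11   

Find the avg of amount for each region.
SELECT region, AVG(amount) as result
FROM orders
GROUP BY region

Result:
  East: 3993.28
  Midwest: 2911.81
  North: 3461.57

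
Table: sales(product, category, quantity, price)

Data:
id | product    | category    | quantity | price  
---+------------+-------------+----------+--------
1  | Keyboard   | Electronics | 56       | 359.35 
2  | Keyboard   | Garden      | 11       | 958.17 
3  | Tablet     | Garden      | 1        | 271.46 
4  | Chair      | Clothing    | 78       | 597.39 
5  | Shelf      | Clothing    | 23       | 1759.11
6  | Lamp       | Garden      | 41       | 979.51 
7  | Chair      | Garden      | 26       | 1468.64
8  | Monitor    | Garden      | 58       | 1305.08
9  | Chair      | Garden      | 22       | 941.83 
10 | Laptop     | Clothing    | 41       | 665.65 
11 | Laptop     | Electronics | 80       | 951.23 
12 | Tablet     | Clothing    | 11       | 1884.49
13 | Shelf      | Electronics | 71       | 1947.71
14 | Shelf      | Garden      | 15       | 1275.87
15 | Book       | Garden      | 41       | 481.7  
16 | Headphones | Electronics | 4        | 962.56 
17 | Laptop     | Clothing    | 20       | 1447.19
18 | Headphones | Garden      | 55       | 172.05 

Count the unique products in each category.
SELECT category, COUNT(DISTINCT product)
FROM sales
GROUP BY category

Result:
  Clothing: 4 distinct
  Electronics: 4 distinct
  Garden: 8 distinct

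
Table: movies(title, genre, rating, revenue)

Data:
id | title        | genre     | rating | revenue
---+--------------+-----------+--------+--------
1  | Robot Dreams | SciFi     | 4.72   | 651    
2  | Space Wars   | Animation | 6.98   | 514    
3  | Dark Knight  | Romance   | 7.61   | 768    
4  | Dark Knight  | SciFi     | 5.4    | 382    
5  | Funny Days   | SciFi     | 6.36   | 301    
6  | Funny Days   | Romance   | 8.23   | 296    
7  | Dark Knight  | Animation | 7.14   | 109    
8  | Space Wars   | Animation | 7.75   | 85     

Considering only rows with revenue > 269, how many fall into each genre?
SELECT genre, COUNT(*)
FROM movies
WHERE revenue > 269
GROUP BY genre

Note: WHERE filters rows before grouping.

Result:
  Animation: 1
  Romance: 2
  SciFi: 3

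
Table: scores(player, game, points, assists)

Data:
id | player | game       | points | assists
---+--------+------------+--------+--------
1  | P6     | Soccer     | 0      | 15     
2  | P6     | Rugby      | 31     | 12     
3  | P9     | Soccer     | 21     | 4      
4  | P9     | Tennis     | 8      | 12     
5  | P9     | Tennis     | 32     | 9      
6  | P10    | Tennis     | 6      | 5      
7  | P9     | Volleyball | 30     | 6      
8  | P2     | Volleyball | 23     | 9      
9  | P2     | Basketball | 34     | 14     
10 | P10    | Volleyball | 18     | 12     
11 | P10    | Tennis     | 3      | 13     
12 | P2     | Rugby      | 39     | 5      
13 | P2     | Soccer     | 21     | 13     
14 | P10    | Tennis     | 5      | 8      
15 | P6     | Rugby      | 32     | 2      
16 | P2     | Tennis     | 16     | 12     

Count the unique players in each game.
SELECT game, COUNT(DISTINCT player)
FROM scores
GROUP BY game

Result:
  Basketball: 1 distinct
  Rugby: 2 distinct
  Soccer: 3 distinct
  Tennis: 3 distinct
  Volleyball: 3 distinct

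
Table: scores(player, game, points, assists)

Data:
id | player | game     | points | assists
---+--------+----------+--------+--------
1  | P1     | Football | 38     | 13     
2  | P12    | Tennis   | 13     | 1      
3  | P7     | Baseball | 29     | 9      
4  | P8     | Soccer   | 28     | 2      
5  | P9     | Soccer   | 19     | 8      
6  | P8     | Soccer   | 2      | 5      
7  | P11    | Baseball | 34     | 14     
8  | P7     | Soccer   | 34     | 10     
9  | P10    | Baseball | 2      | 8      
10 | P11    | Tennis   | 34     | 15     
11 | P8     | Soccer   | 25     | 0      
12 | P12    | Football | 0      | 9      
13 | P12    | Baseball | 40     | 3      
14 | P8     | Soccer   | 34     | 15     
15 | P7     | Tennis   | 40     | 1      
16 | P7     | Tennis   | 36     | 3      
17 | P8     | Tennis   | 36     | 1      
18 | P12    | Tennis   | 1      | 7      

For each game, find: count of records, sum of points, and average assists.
SELECT game,
       COUNT(*) as cnt,
       SUM(points) as total_points,
       AVG(assists) as avg_assists
FROM scores
GROUP BY game

Result:
  Baseball: 4 records, 105 total points, 8.50 avg assists
  Football: 2 records, 38 total points, 11.00 avg assists
  Soccer: 6 records, 142 total points, 6.67 avg assists
  Tennis: 6 records, 160 total points, 4.67 avg assists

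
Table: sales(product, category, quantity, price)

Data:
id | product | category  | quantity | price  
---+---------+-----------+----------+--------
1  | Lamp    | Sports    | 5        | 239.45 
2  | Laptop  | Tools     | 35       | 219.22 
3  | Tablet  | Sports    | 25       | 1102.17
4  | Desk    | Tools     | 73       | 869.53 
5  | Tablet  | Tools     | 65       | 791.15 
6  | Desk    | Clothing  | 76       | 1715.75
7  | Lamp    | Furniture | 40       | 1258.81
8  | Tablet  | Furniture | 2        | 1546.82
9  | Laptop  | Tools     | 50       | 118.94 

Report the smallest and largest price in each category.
SELECT category, MIN(price), MAX(price)
FROM sales
GROUP BY category

Result:
  Clothing: min=1715.75, max=1715.75
  Furniture: min=1258.81, max=1546.82
  Sports: min=239.45, max=1102.17
  Tools: min=118.94, max=869.53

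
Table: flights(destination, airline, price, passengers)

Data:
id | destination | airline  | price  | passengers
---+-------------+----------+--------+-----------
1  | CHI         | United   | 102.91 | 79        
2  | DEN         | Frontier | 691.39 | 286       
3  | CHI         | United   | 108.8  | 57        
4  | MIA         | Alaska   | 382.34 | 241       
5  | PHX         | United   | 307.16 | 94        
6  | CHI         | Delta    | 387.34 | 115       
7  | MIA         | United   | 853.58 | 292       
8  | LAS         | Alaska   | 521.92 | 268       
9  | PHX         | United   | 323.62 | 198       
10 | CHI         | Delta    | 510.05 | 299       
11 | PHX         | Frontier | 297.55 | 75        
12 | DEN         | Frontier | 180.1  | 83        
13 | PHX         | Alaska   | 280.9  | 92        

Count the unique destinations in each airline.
SELECT airline, COUNT(DISTINCT destination)
FROM flights
GROUP BY airline

Result:
  Alaska: 3 distinct
  Delta: 1 distinct
  Frontier: 2 distinct
  United: 3 distinct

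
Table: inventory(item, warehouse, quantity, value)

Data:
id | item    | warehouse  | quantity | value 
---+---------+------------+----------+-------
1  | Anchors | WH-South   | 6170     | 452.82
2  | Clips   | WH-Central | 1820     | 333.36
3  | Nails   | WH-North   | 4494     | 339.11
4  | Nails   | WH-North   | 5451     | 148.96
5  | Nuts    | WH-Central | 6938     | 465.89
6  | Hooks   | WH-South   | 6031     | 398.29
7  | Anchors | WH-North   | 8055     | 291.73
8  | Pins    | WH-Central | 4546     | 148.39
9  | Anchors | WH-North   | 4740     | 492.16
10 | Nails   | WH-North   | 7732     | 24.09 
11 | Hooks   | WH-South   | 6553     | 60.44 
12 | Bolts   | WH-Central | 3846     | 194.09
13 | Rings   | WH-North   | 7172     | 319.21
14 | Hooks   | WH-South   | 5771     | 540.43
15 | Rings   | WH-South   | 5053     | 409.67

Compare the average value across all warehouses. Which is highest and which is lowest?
SELECT warehouse, AVG(value)
FROM inventory
GROUP BY warehouse
ORDER BY AVG(value)

All groups:
  WH-North: 269.21
  WH-Central: 285.43
  WH-South: 372.33

Highest: WH-South (372.33)
Lowest: WH-North (269.21)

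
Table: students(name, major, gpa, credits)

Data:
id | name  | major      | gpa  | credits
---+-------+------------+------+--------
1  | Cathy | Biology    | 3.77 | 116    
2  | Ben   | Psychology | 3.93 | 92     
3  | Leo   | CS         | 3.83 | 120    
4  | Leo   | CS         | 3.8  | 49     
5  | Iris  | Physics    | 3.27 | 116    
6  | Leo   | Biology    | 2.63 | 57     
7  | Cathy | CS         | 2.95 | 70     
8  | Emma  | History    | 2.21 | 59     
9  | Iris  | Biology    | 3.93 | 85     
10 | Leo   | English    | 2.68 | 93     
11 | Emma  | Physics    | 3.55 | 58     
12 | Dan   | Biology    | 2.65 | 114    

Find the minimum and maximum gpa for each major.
SELECT major, MIN(gpa), MAX(gpa)
FROM students
GROUP BY major

Result:
  Biology: min=2.63, max=3.93
  CS: min=2.95, max=3.83
  English: min=2.68, max=2.68
  History: min=2.21, max=2.21
  Physics: min=3.27, max=3.55
  Psychology: min=3.93, max=3.93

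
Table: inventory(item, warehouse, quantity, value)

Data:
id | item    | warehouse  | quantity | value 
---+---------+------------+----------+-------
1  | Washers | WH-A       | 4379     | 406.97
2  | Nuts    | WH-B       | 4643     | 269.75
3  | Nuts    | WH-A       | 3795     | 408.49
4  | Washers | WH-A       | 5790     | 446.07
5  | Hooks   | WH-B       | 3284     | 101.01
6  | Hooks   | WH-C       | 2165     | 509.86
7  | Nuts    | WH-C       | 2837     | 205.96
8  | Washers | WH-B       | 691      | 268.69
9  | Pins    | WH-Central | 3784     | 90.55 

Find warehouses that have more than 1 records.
SELECT warehouse, COUNT(*) as cnt
FROM inventory
GROUP BY warehouse
HAVING COUNT(*) > 1

Result:
  WH-A: 3
  WH-B: 3
  WH-C: 2

Note: HAVING filters groups after aggregation, WHERE filters rows before.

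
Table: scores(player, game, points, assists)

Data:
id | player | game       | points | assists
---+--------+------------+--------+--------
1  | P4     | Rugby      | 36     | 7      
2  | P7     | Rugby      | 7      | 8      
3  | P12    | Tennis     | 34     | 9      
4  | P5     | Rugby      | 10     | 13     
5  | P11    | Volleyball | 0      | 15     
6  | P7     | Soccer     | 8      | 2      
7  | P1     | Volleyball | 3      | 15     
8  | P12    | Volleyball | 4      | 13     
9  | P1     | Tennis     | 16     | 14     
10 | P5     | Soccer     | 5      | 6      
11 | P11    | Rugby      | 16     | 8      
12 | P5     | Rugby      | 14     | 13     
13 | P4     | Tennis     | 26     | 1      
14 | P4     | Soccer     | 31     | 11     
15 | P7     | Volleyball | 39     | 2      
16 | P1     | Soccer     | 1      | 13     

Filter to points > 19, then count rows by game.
SELECT game, COUNT(*)
FROM scores
WHERE points > 19
GROUP BY game

Note: WHERE filters rows before grouping.

Result:
  Rugby: 1
  Soccer: 1
  Tennis: 2
  Volleyball: 1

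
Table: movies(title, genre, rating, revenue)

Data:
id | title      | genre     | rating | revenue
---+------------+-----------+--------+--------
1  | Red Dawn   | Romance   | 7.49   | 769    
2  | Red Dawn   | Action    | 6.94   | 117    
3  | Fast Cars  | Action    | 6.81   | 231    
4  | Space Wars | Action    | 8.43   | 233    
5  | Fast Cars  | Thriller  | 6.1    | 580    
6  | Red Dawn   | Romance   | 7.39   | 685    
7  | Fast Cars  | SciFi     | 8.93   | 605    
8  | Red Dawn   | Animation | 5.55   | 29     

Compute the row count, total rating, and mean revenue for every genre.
SELECT genre,
       COUNT(*) as cnt,
       SUM(rating) as total_rating,
       AVG(revenue) as avg_revenue
FROM movies
GROUP BY genre

Result:
  Action: 3 records, 22.18 total rating, 193.67 avg revenue
  Animation: 1 records, 5.55 total rating, 29.00 avg revenue
  Romance: 2 records, 14.88 total rating, 727.00 avg revenue
  SciFi: 1 records, 8.93 total rating, 605.00 avg revenue
  Thriller: 1 records, 6.10 total rating, 580.00 avg revenue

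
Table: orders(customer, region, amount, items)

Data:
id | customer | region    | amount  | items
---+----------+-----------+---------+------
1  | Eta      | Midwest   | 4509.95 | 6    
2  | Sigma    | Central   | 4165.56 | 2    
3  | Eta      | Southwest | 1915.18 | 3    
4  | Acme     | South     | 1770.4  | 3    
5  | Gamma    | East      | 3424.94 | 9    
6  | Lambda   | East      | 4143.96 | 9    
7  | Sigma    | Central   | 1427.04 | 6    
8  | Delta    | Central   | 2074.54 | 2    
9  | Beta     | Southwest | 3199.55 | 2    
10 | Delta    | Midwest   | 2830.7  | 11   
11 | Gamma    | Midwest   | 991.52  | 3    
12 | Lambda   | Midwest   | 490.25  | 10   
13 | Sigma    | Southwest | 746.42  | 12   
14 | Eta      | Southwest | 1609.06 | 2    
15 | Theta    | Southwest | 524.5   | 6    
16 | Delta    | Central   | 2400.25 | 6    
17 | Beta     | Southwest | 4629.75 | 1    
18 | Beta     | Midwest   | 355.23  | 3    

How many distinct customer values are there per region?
SELECT region, COUNT(DISTINCT customer)
FROM orders
GROUP BY region

Result:
  Central: 2 distinct
  East: 2 distinct
  Midwest: 5 distinct
  South: 1 distinct
  Southwest: 4 distinct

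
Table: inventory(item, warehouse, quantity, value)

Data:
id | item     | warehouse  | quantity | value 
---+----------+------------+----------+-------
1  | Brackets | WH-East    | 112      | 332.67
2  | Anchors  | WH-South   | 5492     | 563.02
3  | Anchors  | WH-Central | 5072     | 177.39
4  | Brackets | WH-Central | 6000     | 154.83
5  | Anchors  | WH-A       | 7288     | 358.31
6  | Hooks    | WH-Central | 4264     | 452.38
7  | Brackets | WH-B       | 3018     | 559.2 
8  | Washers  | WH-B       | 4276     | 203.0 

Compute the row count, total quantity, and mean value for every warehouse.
SELECT warehouse,
       COUNT(*) as cnt,
       SUM(quantity) as total_quantity,
       AVG(value) as avg_value
FROM inventory
GROUP BY warehouse

Result:
  WH-A: 1 records, 7288 total quantity, 358.31 avg value
  WH-B: 2 records, 7294 total quantity, 381.10 avg value
  WH-Central: 3 records, 15336 total quantity, 261.53 avg value
  WH-East: 1 records, 112 total quantity, 332.67 avg value
  WH-South: 1 records, 5492 total quantity, 563.02 avg value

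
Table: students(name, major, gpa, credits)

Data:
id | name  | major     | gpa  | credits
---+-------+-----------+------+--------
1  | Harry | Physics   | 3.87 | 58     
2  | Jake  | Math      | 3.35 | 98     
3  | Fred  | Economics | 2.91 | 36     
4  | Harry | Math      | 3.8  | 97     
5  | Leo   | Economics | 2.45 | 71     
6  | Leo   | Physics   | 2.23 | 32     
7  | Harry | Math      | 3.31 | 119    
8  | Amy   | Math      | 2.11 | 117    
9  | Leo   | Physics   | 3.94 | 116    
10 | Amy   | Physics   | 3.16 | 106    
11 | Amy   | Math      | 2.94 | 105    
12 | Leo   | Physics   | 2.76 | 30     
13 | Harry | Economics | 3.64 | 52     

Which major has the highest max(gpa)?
SELECT major, MAX(gpa) as val
FROM students
GROUP BY major
ORDER BY val DESC
LIMIT 1

Result: Physics with max(gpa) = 3.94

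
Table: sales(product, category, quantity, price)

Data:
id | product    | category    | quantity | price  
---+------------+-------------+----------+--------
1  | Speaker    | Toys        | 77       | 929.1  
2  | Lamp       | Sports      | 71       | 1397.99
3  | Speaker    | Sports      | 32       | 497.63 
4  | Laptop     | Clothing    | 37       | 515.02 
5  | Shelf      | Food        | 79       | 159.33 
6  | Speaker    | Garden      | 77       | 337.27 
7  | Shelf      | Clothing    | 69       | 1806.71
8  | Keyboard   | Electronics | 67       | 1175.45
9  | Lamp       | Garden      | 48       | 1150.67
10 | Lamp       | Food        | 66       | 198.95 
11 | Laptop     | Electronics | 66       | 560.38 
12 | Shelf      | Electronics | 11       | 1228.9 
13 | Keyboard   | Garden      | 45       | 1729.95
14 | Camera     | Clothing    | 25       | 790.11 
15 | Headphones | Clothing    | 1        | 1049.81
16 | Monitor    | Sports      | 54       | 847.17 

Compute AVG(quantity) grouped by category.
SELECT category, AVG(quantity) as result
FROM sales
GROUP BY category

Result:
  Clothing: 33.00
  Electronics: 48.00
  Food: 72.50
  Garden: 56.67
  Sports: 52.33
  Toys: 77.00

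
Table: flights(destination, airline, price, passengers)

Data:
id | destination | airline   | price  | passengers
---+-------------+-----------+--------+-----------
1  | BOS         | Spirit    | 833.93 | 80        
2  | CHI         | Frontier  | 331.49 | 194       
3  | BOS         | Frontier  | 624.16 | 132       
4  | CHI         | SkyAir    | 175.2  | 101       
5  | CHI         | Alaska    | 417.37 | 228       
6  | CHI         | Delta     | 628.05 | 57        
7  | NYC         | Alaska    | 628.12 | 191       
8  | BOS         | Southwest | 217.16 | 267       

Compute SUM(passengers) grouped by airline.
SELECT airline, SUM(passengers) as result
FROM flights
GROUP BY airline

Result:
  Alaska: 419
  Delta: 57
  Frontier: 326
  SkyAir: 101
  Southwest: 267
  Spirit: 80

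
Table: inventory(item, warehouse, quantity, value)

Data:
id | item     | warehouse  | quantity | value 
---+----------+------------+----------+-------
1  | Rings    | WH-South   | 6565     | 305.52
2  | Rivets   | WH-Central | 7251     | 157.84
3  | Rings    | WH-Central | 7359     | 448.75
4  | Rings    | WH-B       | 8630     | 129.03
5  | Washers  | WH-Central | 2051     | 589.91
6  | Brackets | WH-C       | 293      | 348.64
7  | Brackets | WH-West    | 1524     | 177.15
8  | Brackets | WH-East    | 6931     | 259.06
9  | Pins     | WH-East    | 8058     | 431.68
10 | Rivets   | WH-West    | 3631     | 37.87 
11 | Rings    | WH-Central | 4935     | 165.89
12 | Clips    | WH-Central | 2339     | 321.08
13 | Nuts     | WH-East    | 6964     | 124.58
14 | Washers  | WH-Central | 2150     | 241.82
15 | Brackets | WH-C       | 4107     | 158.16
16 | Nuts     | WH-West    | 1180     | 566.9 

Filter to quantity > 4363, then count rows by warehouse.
SELECT warehouse, COUNT(*)
FROM inventory
WHERE quantity > 4363
GROUP BY warehouse

Note: WHERE filters rows before grouping.

Result:
  WH-B: 1
  WH-Central: 3
  WH-East: 3
  WH-South: 1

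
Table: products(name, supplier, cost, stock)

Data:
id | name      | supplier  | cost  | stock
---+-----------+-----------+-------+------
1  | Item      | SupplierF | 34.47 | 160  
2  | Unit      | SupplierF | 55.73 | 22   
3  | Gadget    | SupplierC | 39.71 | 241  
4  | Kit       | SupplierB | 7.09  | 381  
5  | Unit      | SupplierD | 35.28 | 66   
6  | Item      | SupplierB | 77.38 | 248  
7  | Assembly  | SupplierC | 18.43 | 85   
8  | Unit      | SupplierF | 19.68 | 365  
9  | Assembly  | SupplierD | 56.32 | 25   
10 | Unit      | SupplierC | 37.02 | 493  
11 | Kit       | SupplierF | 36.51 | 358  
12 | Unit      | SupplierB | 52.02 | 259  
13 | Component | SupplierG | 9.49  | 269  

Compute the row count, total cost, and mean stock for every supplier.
SELECT supplier,
       COUNT(*) as cnt,
       SUM(cost) as total_cost,
       AVG(stock) as avg_stock
FROM products
GROUP BY supplier

Result:
  SupplierB: 3 records, 136.49 total cost, 296.00 avg stock
  SupplierC: 3 records, 95.16 total cost, 273.00 avg stock
  SupplierD: 2 records, 91.60 total cost, 45.50 avg stock
  SupplierF: 4 records, 146.39 total cost, 226.25 avg stock
  SupplierG: 1 records, 9.49 total cost, 269.00 avg stock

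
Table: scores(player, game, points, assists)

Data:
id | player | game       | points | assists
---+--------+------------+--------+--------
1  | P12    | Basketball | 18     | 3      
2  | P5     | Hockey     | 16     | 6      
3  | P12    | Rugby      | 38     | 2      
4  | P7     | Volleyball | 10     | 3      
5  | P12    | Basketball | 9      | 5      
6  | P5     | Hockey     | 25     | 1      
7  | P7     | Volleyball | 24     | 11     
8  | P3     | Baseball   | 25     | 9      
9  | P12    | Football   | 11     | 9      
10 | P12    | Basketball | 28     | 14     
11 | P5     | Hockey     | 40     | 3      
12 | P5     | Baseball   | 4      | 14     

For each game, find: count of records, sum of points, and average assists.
SELECT game,
       COUNT(*) as cnt,
       SUM(points) as total_points,
       AVG(assists) as avg_assists
FROM scores
GROUP BY game

Result:
  Baseball: 2 records, 29 total points, 11.50 avg assists
  Basketball: 3 records, 55 total points, 7.33 avg assists
  Football: 1 records, 11 total points, 9.00 avg assists
  Hockey: 3 records, 81 total points, 3.33 avg assists
  Rugby: 1 records, 38 total points, 2.00 avg assists
  Volleyball: 2 records, 34 total points, 7.00 avg assists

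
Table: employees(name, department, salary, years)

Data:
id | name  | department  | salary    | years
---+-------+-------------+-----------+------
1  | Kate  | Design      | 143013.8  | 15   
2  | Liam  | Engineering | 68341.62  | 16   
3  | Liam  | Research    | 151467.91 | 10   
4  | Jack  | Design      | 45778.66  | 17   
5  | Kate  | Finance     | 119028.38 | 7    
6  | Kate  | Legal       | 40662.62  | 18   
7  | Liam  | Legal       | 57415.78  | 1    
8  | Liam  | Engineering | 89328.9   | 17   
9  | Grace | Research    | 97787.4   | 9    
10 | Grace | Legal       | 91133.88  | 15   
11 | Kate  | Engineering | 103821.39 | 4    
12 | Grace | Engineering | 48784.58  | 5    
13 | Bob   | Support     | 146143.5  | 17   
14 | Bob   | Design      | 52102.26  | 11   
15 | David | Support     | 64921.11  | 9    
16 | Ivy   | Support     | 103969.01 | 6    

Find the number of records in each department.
SELECT department, COUNT(*) as count
FROM employees
GROUP BY department

Result:
  Design: 3
  Engineering: 4
  Finance: 1
  Legal: 3
  Research: 2
  Support: 3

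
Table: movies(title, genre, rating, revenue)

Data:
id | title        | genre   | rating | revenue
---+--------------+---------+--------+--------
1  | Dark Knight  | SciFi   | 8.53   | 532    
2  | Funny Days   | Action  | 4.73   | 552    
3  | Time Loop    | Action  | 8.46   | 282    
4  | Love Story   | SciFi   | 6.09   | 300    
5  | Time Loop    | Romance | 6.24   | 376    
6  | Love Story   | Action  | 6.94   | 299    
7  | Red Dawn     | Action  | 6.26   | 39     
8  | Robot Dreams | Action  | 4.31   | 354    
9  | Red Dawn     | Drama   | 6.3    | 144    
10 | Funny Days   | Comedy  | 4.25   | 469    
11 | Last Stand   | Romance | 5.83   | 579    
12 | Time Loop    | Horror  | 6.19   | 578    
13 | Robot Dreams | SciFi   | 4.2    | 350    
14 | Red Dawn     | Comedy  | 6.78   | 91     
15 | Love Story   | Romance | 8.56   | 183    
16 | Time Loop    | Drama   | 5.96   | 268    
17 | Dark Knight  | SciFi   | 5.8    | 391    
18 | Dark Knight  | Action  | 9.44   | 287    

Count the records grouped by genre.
SELECT genre, COUNT(*) as count
FROM movies
GROUP BY genre

Result:
  Action: 6
  Comedy: 2
  Drama: 2
  Horror: 1
  Romance: 3
  SciFi: 4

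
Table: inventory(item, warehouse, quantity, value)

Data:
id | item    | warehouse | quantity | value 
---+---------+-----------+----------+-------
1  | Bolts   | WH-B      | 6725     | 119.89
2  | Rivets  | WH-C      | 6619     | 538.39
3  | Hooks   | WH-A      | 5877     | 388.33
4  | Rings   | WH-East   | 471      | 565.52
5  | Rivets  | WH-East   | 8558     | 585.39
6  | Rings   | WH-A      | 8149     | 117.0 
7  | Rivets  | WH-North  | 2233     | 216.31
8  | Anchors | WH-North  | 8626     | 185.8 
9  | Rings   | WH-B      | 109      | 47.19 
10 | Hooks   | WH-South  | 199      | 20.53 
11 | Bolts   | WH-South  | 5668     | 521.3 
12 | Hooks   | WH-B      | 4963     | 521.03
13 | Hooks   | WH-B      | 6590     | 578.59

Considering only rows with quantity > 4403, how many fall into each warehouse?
SELECT warehouse, COUNT(*)
FROM inventory
WHERE quantity > 4403
GROUP BY warehouse

Note: WHERE filters rows before grouping.

Result:
  WH-A: 2
  WH-B: 3
  WH-C: 1
  WH-East: 1
  WH-North: 1
  WH-South: 1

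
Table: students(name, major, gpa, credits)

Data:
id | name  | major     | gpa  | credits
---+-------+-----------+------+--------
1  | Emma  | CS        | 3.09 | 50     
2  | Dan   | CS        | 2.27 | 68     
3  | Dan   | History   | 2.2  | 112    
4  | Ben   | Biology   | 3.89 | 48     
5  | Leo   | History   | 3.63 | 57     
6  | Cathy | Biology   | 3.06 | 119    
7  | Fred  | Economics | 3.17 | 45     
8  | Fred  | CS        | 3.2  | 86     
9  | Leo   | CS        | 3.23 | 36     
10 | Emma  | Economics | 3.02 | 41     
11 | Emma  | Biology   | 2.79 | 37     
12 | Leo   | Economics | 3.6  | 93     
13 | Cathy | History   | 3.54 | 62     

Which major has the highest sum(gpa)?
SELECT major, SUM(gpa) as val
FROM students
GROUP BY major
ORDER BY val DESC
LIMIT 1

Result: CS with sum(gpa) = 11.79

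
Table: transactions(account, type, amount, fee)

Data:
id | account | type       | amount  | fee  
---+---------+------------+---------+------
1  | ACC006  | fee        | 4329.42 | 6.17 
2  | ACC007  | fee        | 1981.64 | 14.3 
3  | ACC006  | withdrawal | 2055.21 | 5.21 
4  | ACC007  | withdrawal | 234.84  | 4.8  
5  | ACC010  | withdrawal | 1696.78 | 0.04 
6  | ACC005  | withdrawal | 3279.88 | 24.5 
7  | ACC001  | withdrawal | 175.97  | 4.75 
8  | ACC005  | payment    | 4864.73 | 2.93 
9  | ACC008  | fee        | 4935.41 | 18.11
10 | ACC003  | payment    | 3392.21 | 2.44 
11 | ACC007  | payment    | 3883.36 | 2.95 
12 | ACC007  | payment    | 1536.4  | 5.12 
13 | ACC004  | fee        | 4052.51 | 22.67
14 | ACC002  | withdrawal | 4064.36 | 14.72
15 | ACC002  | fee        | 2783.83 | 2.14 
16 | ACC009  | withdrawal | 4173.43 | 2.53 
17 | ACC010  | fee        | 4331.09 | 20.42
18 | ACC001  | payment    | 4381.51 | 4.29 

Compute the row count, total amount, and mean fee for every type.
SELECT type,
       COUNT(*) as cnt,
       SUM(amount) as total_amount,
       AVG(fee) as avg_fee
FROM transactions
GROUP BY type

Result:
  fee: 6 records, 22413.90 total amount, 13.97 avg fee
  payment: 5 records, 18058.21 total amount, 3.55 avg fee
  withdrawal: 7 records, 15680.47 total amount, 8.08 avg fee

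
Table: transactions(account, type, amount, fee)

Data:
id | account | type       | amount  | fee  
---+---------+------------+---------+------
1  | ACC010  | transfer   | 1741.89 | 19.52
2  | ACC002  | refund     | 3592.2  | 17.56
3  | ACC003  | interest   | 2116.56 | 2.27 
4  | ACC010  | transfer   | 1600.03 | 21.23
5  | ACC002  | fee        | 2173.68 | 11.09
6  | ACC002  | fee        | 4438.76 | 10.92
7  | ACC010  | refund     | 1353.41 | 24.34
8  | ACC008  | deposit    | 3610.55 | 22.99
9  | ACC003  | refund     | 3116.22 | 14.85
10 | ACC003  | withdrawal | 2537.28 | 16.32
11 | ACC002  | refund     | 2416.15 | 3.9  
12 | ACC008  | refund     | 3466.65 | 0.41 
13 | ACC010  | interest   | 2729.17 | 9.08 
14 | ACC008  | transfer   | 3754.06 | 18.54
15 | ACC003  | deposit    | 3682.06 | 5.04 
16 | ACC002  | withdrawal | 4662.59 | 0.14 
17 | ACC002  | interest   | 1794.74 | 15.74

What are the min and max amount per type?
SELECT type, MIN(amount), MAX(amount)
FROM transactions
GROUP BY type

Result:
  deposit: min=3610.55, max=3682.06
  fee: min=2173.68, max=4438.76
  interest: min=1794.74, max=2729.17
  refund: min=1353.41, max=3592.20
  transfer: min=1600.03, max=3754.06
  withdrawal: min=2537.28, max=4662.59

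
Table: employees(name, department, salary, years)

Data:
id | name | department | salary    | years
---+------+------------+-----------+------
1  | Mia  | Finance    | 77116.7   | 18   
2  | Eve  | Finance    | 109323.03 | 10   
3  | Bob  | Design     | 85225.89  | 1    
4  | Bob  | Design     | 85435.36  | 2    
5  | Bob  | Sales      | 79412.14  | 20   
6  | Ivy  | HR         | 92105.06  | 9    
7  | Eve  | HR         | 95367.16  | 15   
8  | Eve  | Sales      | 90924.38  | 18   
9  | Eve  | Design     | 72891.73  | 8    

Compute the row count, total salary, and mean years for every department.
SELECT department,
       COUNT(*) as cnt,
       SUM(salary) as total_salary,
       AVG(years) as avg_years
FROM employees
GROUP BY department

Result:
  Design: 3 records, 243552.98 total salary, 3.67 avg years
  Finance: 2 records, 186439.73 total salary, 14.00 avg years
  HR: 2 records, 187472.22 total salary, 12.00 avg years
  Sales: 2 records, 170336.52 total salary, 19.00 avg years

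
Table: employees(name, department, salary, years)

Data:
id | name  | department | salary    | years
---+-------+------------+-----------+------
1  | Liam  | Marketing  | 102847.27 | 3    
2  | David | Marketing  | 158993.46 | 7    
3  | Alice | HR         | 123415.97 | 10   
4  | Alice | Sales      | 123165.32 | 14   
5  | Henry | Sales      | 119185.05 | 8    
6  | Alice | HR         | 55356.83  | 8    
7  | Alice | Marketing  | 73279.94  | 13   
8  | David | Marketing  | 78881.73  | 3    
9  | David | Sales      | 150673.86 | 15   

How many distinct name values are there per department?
SELECT department, COUNT(DISTINCT name)
FROM employees
GROUP BY department

Result:
  HR: 1 distinct
  Marketing: 3 distinct
  Sales: 3 distinct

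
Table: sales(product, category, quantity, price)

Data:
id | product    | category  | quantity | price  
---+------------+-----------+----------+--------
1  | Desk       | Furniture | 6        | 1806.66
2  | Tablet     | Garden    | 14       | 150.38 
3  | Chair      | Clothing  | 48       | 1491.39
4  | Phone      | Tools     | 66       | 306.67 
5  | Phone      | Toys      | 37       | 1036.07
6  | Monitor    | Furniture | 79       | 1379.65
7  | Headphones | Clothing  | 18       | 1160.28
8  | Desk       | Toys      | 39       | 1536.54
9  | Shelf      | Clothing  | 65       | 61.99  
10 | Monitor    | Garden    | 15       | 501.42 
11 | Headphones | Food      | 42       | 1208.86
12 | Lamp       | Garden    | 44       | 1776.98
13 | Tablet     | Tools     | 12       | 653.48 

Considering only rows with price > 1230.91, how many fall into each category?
SELECT category, COUNT(*)
FROM sales
WHERE price > 1230.91
GROUP BY category

Note: WHERE filters rows before grouping.

Result:
  Clothing: 1
  Furniture: 2
  Garden: 1
  Toys: 1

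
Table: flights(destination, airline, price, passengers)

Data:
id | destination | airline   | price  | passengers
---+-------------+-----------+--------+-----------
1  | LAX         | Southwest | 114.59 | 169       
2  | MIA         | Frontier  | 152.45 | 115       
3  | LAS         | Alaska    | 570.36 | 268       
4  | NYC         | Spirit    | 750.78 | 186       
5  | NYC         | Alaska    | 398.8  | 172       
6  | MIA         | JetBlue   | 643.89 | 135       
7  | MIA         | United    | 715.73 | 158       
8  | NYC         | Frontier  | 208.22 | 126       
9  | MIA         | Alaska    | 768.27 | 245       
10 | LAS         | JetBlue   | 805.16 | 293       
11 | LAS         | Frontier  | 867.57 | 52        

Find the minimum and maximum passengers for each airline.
SELECT airline, MIN(passengers), MAX(passengers)
FROM flights
GROUP BY airline

Result:
  Alaska: min=172, max=268
  Frontier: min=52, max=126
  JetBlue: min=135, max=293
  Southwest: min=169, max=169
  Spirit: min=186, max=186
  United: min=158, max=158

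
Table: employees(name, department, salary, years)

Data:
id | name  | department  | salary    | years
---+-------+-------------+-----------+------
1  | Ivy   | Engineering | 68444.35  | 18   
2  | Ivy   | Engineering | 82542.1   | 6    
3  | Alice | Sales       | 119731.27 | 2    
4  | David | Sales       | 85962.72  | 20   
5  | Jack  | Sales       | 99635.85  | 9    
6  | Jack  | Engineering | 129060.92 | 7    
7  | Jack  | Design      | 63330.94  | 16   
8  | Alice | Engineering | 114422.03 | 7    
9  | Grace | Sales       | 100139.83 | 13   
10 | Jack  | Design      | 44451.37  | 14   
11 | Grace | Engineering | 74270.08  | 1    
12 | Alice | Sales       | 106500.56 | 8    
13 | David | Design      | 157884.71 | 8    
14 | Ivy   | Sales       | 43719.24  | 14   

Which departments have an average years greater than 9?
SELECT department, AVG(years)
FROM employees
GROUP BY department
HAVING AVG(years) > 9

Result:
  Design: avg=12.67
  Sales: avg=11.00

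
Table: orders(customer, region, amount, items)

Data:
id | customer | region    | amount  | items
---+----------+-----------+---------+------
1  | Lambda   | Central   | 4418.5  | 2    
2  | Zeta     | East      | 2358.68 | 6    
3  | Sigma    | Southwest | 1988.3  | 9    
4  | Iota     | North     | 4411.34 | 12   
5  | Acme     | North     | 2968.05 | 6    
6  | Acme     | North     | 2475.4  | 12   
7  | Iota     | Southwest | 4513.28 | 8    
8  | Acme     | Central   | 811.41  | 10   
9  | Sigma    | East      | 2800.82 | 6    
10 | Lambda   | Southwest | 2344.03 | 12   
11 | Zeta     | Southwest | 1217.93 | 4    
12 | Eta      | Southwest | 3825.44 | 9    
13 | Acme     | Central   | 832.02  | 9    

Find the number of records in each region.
SELECT region, COUNT(*) as count
FROM orders
GROUP BY region

Result:
  Central: 3
  East: 2
  North: 3
  Southwest: 5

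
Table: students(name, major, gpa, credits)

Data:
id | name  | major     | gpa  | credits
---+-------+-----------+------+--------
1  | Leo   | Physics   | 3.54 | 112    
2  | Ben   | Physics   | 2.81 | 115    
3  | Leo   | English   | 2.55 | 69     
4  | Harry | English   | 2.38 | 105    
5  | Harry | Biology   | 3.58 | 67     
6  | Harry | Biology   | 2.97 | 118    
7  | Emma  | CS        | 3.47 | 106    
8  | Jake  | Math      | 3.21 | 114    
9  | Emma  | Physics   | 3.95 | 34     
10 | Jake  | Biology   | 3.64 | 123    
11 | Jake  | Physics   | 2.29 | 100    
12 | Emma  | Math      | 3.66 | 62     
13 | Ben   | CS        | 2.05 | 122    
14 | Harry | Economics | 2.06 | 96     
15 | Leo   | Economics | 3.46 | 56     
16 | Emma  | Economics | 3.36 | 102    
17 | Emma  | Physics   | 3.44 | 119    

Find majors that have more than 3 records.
SELECT major, COUNT(*) as cnt
FROM students
GROUP BY major
HAVING COUNT(*) > 3

Result:
  Physics: 5

Note: HAVING filters groups after aggregation, WHERE filters rows before.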